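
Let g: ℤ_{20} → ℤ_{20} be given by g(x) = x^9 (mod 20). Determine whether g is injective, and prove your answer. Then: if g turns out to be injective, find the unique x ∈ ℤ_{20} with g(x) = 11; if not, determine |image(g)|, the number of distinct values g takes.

g(0) = 0^9 = 0.
g(10): Repeated squaring mod 20: 10^1 ≡ 10, 10^2 ≡ 10² = 100 ≡ 0, 10^4 ≡ 0² = 0, 10^8 ≡ 0² = 0. Since 9 = 8 + 1, 10^9 ≡ 0·10: 0·10 = 0. So 10^9 ≡ 0 (mod 20).
So g(0) = g(10) = 0 while 0 ≠ 10, hence g is not injective.
Since g is not injective, we determine |image(g)|. Computing x^9 mod 20 for each x (by repeated squaring, reducing mod 20 at every step), the values g(0), g(1), …, g(19) are: 0, 1, 12, 3, 4, 5, 16, 7, 8, 9, 0, 11, 12, 13, 4, 15, 16, 17, 8, 19.
The distinct values are {0, 1, 3, 4, 5, 7, 8, 9, 11, 12, 13, 15, 16, 17, 19}; there are 15 of them.

15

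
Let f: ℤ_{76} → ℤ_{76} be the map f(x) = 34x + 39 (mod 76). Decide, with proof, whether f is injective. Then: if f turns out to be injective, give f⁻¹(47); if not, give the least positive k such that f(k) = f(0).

38

We have gcd(34, 76) = 2 > 1. Taking x_1 = 0 and x_2 = 38: f(0) = 39 and f(38) = 34·38 + 39 = 1331 ≡ 39 (mod 76).
So f(0) = f(38) while 0 ≠ 38, hence f is not injective.
Since f is not injective, we find the least positive k with f(k) = f(0): this means 34k ≡ 0 (mod 76), i.e. 76 ∣ 34k. Since gcd(34, 76) = 2, dividing through by 2 this holds exactly when 38 ∣ 17k, and as gcd(17, 38) = 1, exactly when 38 ∣ k.
The smallest positive such k is 38.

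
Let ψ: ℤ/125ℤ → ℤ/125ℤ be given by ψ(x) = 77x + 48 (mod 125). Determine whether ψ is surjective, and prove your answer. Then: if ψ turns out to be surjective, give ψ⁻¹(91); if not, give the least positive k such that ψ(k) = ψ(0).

Recall that ψ is surjective if every y in the codomain equals ψ(x) for some x in the domain.
Since gcd(77, 125) = 1, 77 is invertible modulo 125. Euclid's algorithm: 125 = 1·77 + 48, 77 = 1·48 + 29, 48 = 1·29 + 19, 29 = 1·19 + 10, 19 = 1·10 + 9, 10 = 1·9 + 1; back-substituting gives 1 = 13·77 − 8·125, so 77⁻¹ ≡ 13 (mod 125).
For any y ∈ ℤ/125ℤ, x = 13(y − 48) mod 125 satisfies ψ(x) = 77·13(y − 48) + 48 ≡ y (since 77·13 ≡ 1 mod 125). So every y has a preimage.
Therefore ψ is surjective.
Since ψ is surjective, we find ψ⁻¹(91): we need 77x ≡ 91 − 48 ≡ 43 (mod 125). Using 77⁻¹ = 13: x ≡ 13·43 = 559 = 4·125 + 59, so x = 59.
Check: ψ(59) = 77·59 + 48 = 4591 = 36·125 + 91 ≡ 91 (mod 125).

59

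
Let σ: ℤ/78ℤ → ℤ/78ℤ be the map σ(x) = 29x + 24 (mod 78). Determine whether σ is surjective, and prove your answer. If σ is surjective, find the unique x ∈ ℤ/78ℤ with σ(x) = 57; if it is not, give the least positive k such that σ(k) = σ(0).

63

Recall that σ is surjective if every y in the codomain equals σ(x) for some x in the domain.
Since gcd(29, 78) = 1, 29 is invertible modulo 78. Euclid's algorithm: 78 = 2·29 + 20, 29 = 1·20 + 9, 20 = 2·9 + 2, 9 = 4·2 + 1; back-substituting gives 1 = 35·29 − 13·78, so 29⁻¹ ≡ 35 (mod 78).
For any y ∈ ℤ/78ℤ, x = 35(y − 24) mod 78 satisfies σ(x) = 29·35(y − 24) + 24 ≡ y (since 29·35 ≡ 1 mod 78). So every y has a preimage.
Hence σ is surjective.
Since σ is surjective, we find σ⁻¹(57): we need 29x ≡ 57 − 24 ≡ 33 (mod 78). Using 29⁻¹ = 35: x ≡ 35·33 = 1155 = 14·78 + 63, so x = 63.
Check: σ(63) = 29·63 + 24 = 1851 = 23·78 + 57 ≡ 57 (mod 78).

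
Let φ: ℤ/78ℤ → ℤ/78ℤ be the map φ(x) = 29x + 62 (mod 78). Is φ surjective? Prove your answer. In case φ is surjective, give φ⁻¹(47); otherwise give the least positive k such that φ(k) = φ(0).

21

Since gcd(29, 78) = 1, 29 is invertible modulo 78. Euclid's algorithm: 78 = 2·29 + 20, 29 = 1·20 + 9, 20 = 2·9 + 2, 9 = 4·2 + 1; back-substituting gives 1 = 35·29 − 13·78, so 29⁻¹ ≡ 35 (mod 78).
Then y ↦ 35(y − 62) is a two-sided inverse to φ, so every y ∈ ℤ/78ℤ has a preimage.
Therefore φ is surjective.
Since φ is surjective, we compute φ⁻¹(47): solve 29x + 62 ≡ 47 (mod 78), i.e. 29x ≡ 63 (mod 78).
Multiplying by 29⁻¹ = 35 gives x ≡ 35·63 = 2205 = 28·78 + 21 ≡ 21 (mod 78).
Check: φ(21) = 29·21 + 62 = 671 = 8·78 + 47 ≡ 47 (mod 78).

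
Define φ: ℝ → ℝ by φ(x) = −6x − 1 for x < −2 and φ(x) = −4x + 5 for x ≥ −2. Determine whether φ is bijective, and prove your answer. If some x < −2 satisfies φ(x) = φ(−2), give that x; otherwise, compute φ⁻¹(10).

-7/3

Both pieces are strictly decreasing (slopes −6 and −4), so each is injective on its own interval.
The left piece maps (−∞, −2) onto (11, ∞); the right piece maps [−2, ∞) onto (−∞, 13].
These images overlap. In particular φ(−2) = 13 (right piece), and solving −6x − 1 = 13 on the left piece gives x = −7/3 < −2.
So φ(−7/3) = φ(−2) with −7/3 ≠ −2, and φ is not injective, hence not bijective. This x = −7/3 is the requested value below −2.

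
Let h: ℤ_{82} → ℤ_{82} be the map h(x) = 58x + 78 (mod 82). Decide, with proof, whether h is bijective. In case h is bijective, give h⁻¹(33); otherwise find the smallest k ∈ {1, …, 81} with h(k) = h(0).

41

Recall: injectivity means: for all a, b in the domain, h(a) = h(b) implies a = b.
We have gcd(58, 82) = 2 > 1. Taking a = 0 and b = 41: h(0) = 78 and h(41) = 58·41 + 78 = 2456 ≡ 78 (mod 82).
So h(0) = h(41) while 0 ≠ 41, hence h is not injective, hence not bijective.
Since h is not bijective, we find the least positive k with h(k) = h(0): this means 58k ≡ 0 (mod 82), i.e. 82 ∣ 58k. Since gcd(58, 82) = 2, dividing through by 2 this holds exactly when 41 ∣ 29k, and as gcd(29, 41) = 1, exactly when 41 ∣ k.
The smallest positive such k is 41.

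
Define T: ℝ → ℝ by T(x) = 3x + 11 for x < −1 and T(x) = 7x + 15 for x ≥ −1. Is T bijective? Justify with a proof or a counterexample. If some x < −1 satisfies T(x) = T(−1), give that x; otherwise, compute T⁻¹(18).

Both pieces are strictly increasing (slopes 3 and 7), so each is injective on its own interval.
The left piece maps (−∞, −1) onto (−∞, 8); the right piece maps [−1, ∞) onto [8, ∞).
Since 8 = 8, the images partition ℝ: T is injective and surjective, hence bijective.
Because the two images are disjoint, no x < −1 has T(x) = T(−1), so we compute T⁻¹(18): 18 lies in [8, ∞), so solve 7x + 15 = 18: x = (18 − 15)/7 = 3/7.

3/7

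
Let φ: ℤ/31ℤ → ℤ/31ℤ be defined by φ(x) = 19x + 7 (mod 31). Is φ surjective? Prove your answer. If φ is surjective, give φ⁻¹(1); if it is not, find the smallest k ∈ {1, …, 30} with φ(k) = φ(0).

16

Since gcd(19, 31) = 1, 19 is invertible modulo 31. Euclid's algorithm: 31 = 1·19 + 12, 19 = 1·12 + 7, 12 = 1·7 + 5, 7 = 1·5 + 2, 5 = 2·2 + 1; back-substituting gives 1 = 18·19 − 11·31, so 19⁻¹ ≡ 18 (mod 31).
For any y ∈ ℤ/31ℤ, x = 18(y − 7) mod 31 satisfies φ(x) = 19·18(y − 7) + 7 ≡ y (since 19·18 ≡ 1 mod 31). So every y has a preimage.
Thus φ is surjective.
Since φ is surjective, we find φ⁻¹(1): we need 19x ≡ 1 − 7 ≡ 25 (mod 31). Using 19⁻¹ = 18: x ≡ 18·25 = 450 = 14·31 + 16, so x = 16.
Check: φ(16) = 19·16 + 7 = 311 = 10·31 + 1 ≡ 1 (mod 31).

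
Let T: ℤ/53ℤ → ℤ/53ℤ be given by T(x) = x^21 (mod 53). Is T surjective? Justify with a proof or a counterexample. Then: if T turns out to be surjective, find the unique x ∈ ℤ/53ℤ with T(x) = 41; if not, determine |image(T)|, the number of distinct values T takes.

3

Since 53 is prime, the nonzero elements of ℤ/53ℤ form a cyclic group of order 52.
As gcd(21, 52) = 1, raising to the 21st power is a bijection on this group: if x_1^21 ≡ x_2^21 then (x_1x_2^{−1})^21 = 1, and the only element of order dividing gcd(21, 52) = 1 is 1, so x_1 = x_2.
With T(0) = 0 this makes T injective on all of ℤ/53ℤ, hence bijective (finite equal-size domain and codomain). In particular T is surjective.
Since T is surjective, we find the preimage of 41. The inverse of x ↦ x^21 on (ℤ/53ℤ)^× is x ↦ x^5, because 21·5 = 105 = 2·52 + 1 ≡ 1 (mod 52) and x^{52} = 1 for x ≠ 0 (Fermat). So T⁻¹(41) = 41^5 mod 53.
Repeated squaring mod 53: 41^1 ≡ 41, 41^2 ≡ 41² = 1681 ≡ 38, 41^4 ≡ 38² = 1444 ≡ 13. Since 5 = 4 + 1, 41^5 ≡ 13·41: 13·41 = 533 ≡ 3. So 41^5 ≡ 3 (mod 53).
Hence T⁻¹(41) = 3.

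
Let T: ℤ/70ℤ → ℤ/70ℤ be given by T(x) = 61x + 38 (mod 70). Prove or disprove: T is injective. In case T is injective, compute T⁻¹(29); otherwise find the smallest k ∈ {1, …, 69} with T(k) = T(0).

1

Suppose T(s) = T(t) in ℤ/70ℤ. Then 61s + 38 ≡ 61t + 38 (mod 70), so 61(s − t) ≡ 0 (mod 70).
Since gcd(61, 70) = 1, 61 is invertible modulo 70, thus s − t ≡ 0 (mod 70), i.e. s = t.
So T is injective.
We now compute 61⁻¹ mod 70 explicitly. Euclid's algorithm: 70 = 1·61 + 9, 61 = 6·9 + 7, 9 = 1·7 + 2, 7 = 3·2 + 1; back-substituting gives 1 = 31·61 − 27·70, so 61⁻¹ ≡ 31 (mod 70).
Since T is injective, we compute T⁻¹(29): solve 61x + 38 ≡ 29 (mod 70), i.e. 61x ≡ 61 (mod 70).
Multiplying by 61⁻¹ = 31 gives x ≡ 31·61 = 1891 = 27·70 + 1 ≡ 1 (mod 70).
Check: T(1) = 61·1 + 38 = 99 = 1·70 + 29 ≡ 29 (mod 70).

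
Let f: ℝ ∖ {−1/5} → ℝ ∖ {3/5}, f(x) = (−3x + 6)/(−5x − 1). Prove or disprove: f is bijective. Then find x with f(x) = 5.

-1/2

Suppose f(u) = f(v). Cross-multiplying: (−3u + 6)(−5v − 1) = (−3v + 6)(−5u − 1).
Expanding both sides and cancelling the symmetric terms leaves 33·(u − v) = 0. Since 33 ≠ 0, u = v. Thus f is injective.
For any y ≠ 3/5, solving y(−5x − 1) = −3x + 6 for x gives a well-defined x ≠ −1/5. So f is surjective.
Thus f is bijective.
Solving f(x) = 5: cross-multiplying gives −3x + 6 = 5(−5x − 1), which rearranges to 22x = −11, so x = −1/2.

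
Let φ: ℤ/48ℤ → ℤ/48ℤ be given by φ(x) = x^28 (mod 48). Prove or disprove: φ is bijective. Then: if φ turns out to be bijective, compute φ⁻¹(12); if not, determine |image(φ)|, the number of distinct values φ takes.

φ(2): Repeated squaring mod 48: 2^1 ≡ 2, 2^2 ≡ 2² = 4, 2^4 ≡ 4² = 16, 2^8 ≡ 16² = 256 ≡ 16, 2^16 ≡ 16² = 256 ≡ 16. Since 28 = 16 + 8 + 4, 2^28 ≡ 16·16·16: 16·16 = 256 ≡ 16, then 16·16 = 256 ≡ 16. So 2^28 ≡ 16 (mod 48).
φ(4): Repeated squaring mod 48: 4^1 ≡ 4, 4^2 ≡ 4² = 16, 4^4 ≡ 16² = 256 ≡ 16, 4^8 ≡ 16² = 256 ≡ 16, 4^16 ≡ 16² = 256 ≡ 16. Since 28 = 16 + 8 + 4, 4^28 ≡ 16·16·16: 16·16 = 256 ≡ 16, then 16·16 = 256 ≡ 16. So 4^28 ≡ 16 (mod 48).
So φ(2) = φ(4) = 16 while 2 ≠ 4, therefore φ is not injective, hence not bijective.
Since φ is not bijective, we determine |image(φ)|. Computing x^28 mod 48 for each x (by repeated squaring, reducing mod 48 at every step), the values φ(0), φ(1), …, φ(47) are: 0, 1, 16, 33, 16, 1, 0, 1, 16, 33, 16, 1, 0, 1, 16, 33, 16, 1, 0, 1, 16, 33, 16, 1, 0, 1, 16, 33, 16, 1, 0, 1, 16, 33, 16, 1, 0, 1, 16, 33, 16, 1, 0, 1, 16, 33, 16, 1.
The distinct values are {0, 1, 16, 33}; there are 4 of them.

4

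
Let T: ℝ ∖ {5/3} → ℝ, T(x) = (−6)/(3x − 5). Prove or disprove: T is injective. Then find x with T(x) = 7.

Suppose T(u) = T(v). Cross-multiplying: (−6)(3v − 5) = (−6)(3u − 5).
Expanding both sides and cancelling the symmetric terms leaves 18·(u − v) = 0. Since 18 ≠ 0, u = v. Thus T is injective.
Solving T(x) = 7: cross-multiplying gives −6 = 7(3x − 5), which rearranges to −21x = −29, so x = 29/21.

29/21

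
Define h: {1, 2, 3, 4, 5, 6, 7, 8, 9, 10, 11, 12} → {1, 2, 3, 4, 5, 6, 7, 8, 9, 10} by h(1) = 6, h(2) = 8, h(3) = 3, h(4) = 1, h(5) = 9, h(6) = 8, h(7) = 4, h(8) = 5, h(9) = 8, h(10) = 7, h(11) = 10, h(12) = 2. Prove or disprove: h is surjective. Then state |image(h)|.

Every element of the codomain has a preimage: 1 = h(4), 2 = h(12), 3 = h(3), 4 = h(7), 5 = h(8), 6 = h(1), 7 = h(10), 8 = h(2), 9 = h(5), 10 = h(11).
Thus h is surjective.
The image of h is {1, 2, 3, 4, 5, 6, 7, 8, 9, 10}, which has 10 elements.

10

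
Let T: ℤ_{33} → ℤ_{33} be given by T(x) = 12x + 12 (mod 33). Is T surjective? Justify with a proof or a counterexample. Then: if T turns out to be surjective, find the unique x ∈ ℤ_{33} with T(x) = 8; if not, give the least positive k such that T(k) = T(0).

Since gcd(12, 33) = 3, we have 12x ≡ 0 (mod 3) for all x, so T(x) ≡ 0 (mod 3).
But 1 ≢ 0 (mod 3), so 1 ∈ ℤ_{33} has no preimage. Thus T is not surjective.
Since T is not surjective, we find the least positive k with T(k) = T(0): this means 12k ≡ 0 (mod 33), i.e. 33 ∣ 12k. Since gcd(12, 33) = 3, dividing through by 3 this holds exactly when 11 ∣ 4k, and as gcd(4, 11) = 1, exactly when 11 ∣ k.
The smallest positive such k is 11.

11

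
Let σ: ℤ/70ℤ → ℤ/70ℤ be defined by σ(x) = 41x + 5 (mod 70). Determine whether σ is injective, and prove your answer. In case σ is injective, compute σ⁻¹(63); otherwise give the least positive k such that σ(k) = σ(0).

68

If σ(s) = σ(t), then 41s ≡ 41t (mod 70). Because gcd(41, 70) = 1, we may cancel 41 to get s ≡ t (mod 70).
Hence σ is injective.
We now compute 41⁻¹ mod 70 explicitly. Euclid's algorithm: 70 = 1·41 + 29, 41 = 1·29 + 12, 29 = 2·12 + 5, 12 = 2·5 + 2, 5 = 2·2 + 1; back-substituting gives 1 = 41·41 − 24·70, so 41⁻¹ ≡ 41 (mod 70).
Since σ is injective, we find σ⁻¹(63): we need 41x ≡ 63 − 5 ≡ 58 (mod 70). Using 41⁻¹ = 41: x ≡ 41·58 = 2378 = 33·70 + 68, so x = 68.
Check: σ(68) = 41·68 + 5 = 2793 = 39·70 + 63 ≡ 63 (mod 70).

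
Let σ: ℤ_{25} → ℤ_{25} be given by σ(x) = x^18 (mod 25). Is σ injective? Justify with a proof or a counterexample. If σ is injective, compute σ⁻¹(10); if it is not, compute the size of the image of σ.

11

σ(0) = 0^18 = 0.
σ(5): Repeated squaring mod 25: 5^1 ≡ 5, 5^2 ≡ 5² = 25 ≡ 0, 5^4 ≡ 0² = 0, 5^8 ≡ 0² = 0, 5^16 ≡ 0² = 0. Since 18 = 16 + 2, 5^18 ≡ 0·0: 0·0 = 0. So 5^18 ≡ 0 (mod 25).
So σ(0) = σ(5) = 0 while 0 ≠ 5, thus σ is not injective.
Since σ is not injective, we determine |image(σ)|. Computing x^18 mod 25 for each x (by repeated squaring, reducing mod 25 at every step), the values σ(0), σ(1), …, σ(24) are: 0, 1, 19, 14, 11, 0, 16, 24, 9, 21, 0, 6, 4, 4, 6, 0, 21, 9, 24, 16, 0, 11, 14, 19, 1.
The distinct values are {0, 1, 4, 6, 9, 11, 14, 16, 19, 21, 24}; there are 11 of them.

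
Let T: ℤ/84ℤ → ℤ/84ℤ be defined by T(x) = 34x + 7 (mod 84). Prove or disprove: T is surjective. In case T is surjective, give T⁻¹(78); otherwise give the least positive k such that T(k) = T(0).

42

By definition, T is surjective if every y in the codomain equals T(x) for some x in the domain.
Since gcd(34, 84) = 2, we have 34x ≡ 0 (mod 2) for all x, so T(x) ≡ 1 (mod 2).
But 0 ≢ 1 (mod 2), so 0 ∈ ℤ/84ℤ has no preimage. Therefore T is not surjective.
Since T is not surjective, we find the least positive k with T(k) = T(0): this means 34k ≡ 0 (mod 84), i.e. 84 ∣ 34k. Since gcd(34, 84) = 2, dividing through by 2 this holds exactly when 42 ∣ 17k, and as gcd(17, 42) = 1, exactly when 42 ∣ k.
The smallest positive such k is 42.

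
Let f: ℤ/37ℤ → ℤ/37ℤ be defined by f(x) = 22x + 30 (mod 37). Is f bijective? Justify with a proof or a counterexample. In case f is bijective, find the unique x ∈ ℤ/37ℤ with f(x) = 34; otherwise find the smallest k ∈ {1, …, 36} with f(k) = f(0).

Recall that f is injective if f(a) = f(b) implies a = b.
Suppose f(a) = f(b) in ℤ/37ℤ. Then 22a + 30 ≡ 22b + 30 (mod 37), so 22(a − b) ≡ 0 (mod 37).
Since gcd(22, 37) = 1, 22 is invertible modulo 37, hence a − b ≡ 0 (mod 37), i.e. a = b.
We now compute 22⁻¹ mod 37 explicitly. Euclid's algorithm: 37 = 1·22 + 15, 22 = 1·15 + 7, 15 = 2·7 + 1; back-substituting gives 1 = 32·22 − 19·37, so 22⁻¹ ≡ 32 (mod 37).
For any y ∈ ℤ/37ℤ, x = 32(y − 30) mod 37 satisfies f(x) = 22·32(y − 30) + 30 ≡ y (since 22·32 ≡ 1 mod 37). So every y has a preimage.
So f is bijective.
Since f is bijective, we compute f⁻¹(34): solve 22x + 30 ≡ 34 (mod 37), i.e. 22x ≡ 4 (mod 37).
Multiplying by 22⁻¹ = 32 gives x ≡ 32·4 = 128 = 3·37 + 17 ≡ 17 (mod 37).
Check: f(17) = 22·17 + 30 = 404 = 10·37 + 34 ≡ 34 (mod 37).

17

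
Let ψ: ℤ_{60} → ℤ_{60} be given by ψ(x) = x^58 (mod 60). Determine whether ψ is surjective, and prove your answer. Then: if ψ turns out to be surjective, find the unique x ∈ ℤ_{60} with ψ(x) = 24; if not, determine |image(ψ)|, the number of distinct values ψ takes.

12

ψ(2): Repeated squaring mod 60: 2^1 ≡ 2, 2^2 ≡ 2² = 4, 2^4 ≡ 4² = 16, 2^8 ≡ 16² = 256 ≡ 16, 2^16 ≡ 16² = 256 ≡ 16, 2^32 ≡ 16² = 256 ≡ 16. Since 58 = 32 + 16 + 8 + 2, 2^58 ≡ 16·16·16·4: 16·16 = 256 ≡ 16, then 16·16 = 256 ≡ 16, then 16·4 = 64 ≡ 4. So 2^58 ≡ 4 (mod 60).
ψ(8): Repeated squaring mod 60: 8^1 ≡ 8, 8^2 ≡ 8² = 64 ≡ 4, 8^4 ≡ 4² = 16, 8^8 ≡ 16² = 256 ≡ 16, 8^16 ≡ 16² = 256 ≡ 16, 8^32 ≡ 16² = 256 ≡ 16. Since 58 = 32 + 16 + 8 + 2, 8^58 ≡ 16·16·16·4: 16·16 = 256 ≡ 16, then 16·16 = 256 ≡ 16, then 16·4 = 64 ≡ 4. So 8^58 ≡ 4 (mod 60).
So ψ(2) = ψ(8) = 4 while 2 ≠ 8, hence ψ is not injective.
A non-injective map from the 60-element set ℤ_{60} to itself takes at most 59 distinct values, so it cannot be surjective. Hence ψ is not surjective.
Since ψ is not surjective, we determine |image(ψ)|. Computing x^58 mod 60 for each x (by repeated squaring, reducing mod 60 at every step), the values ψ(0), ψ(1), …, ψ(59) are: 0, 1, 4, 9, 16, 25, 36, 49, 4, 21, 40, 1, 24, 49, 16, 45, 16, 49, 24, 1, 40, 21, 4, 49, 36, 25, 16, 9, 4, 1, 0, 1, 4, 9, 16, 25, 36, 49, 4, 21, 40, 1, 24, 49, 16, 45, 16, 49, 24, 1, 40, 21, 4, 49, 36, 25, 16, 9, 4, 1.
The distinct values are {0, 1, 4, 9, 16, 21, 24, 25, 36, 40, 45, 49}; there are 12 of them.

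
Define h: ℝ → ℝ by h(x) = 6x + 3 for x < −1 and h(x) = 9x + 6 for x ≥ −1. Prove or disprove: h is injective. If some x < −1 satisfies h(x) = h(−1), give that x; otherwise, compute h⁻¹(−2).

-8/9

Both pieces are strictly increasing (slopes 6 and 9), so each is injective on its own interval.
The left piece maps (−∞, −1) onto (−∞, −3); the right piece maps [−1, ∞) onto [−3, ∞).
These images are disjoint, so no value is attained by both pieces. So h is injective.
Because the two images are disjoint, no x < −1 has h(x) = h(−1), so we compute h⁻¹(−2): −2 lies in [−3, ∞), so solve 9x + 6 = −2: x = (−2 − 6)/9 = −8/9.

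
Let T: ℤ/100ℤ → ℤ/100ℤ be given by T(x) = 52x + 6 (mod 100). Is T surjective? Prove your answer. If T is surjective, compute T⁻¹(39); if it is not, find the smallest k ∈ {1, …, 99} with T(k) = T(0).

Recall: surjectivity means every element of the codomain has a preimage under T.
Since gcd(52, 100) = 4, we have 52x ≡ 0 (mod 4) for all x, so T(x) ≡ 2 (mod 4).
But 0 ≢ 2 (mod 4), so 0 ∈ ℤ/100ℤ has no preimage. Hence T is not surjective.
Since T is not surjective, we find the least positive k with T(k) = T(0): this means 52k ≡ 0 (mod 100), i.e. 100 ∣ 52k. Since gcd(52, 100) = 4, dividing through by 4 this holds exactly when 25 ∣ 13k, and as gcd(13, 25) = 1, exactly when 25 ∣ k.
The smallest positive such k is 25.

25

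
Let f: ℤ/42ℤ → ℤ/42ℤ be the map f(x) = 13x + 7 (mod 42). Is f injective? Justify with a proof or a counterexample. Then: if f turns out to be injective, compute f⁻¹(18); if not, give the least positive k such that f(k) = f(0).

Recall: injectivity means: for all a, b in the domain, f(a) = f(b) implies a = b.
Suppose f(a) = f(b) in ℤ/42ℤ. Then 13a + 7 ≡ 13b + 7 (mod 42), therefore 13(a − b) ≡ 0 (mod 42).
Since gcd(13, 42) = 1, 13 is invertible modulo 42, so a − b ≡ 0 (mod 42), i.e. a = b.
Therefore f is injective.
We now compute 13⁻¹ mod 42 explicitly. Euclid's algorithm: 42 = 3·13 + 3, 13 = 4·3 + 1; back-substituting gives 1 = 13·13 − 4·42, so 13⁻¹ ≡ 13 (mod 42).
Since f is injective, we compute f⁻¹(18): solve 13x + 7 ≡ 18 (mod 42), i.e. 13x ≡ 11 (mod 42).
Multiplying by 13⁻¹ = 13 gives x ≡ 13·11 = 143 = 3·42 + 17 ≡ 17 (mod 42).
Check: f(17) = 13·17 + 7 = 228 = 5·42 + 18 ≡ 18 (mod 42).

17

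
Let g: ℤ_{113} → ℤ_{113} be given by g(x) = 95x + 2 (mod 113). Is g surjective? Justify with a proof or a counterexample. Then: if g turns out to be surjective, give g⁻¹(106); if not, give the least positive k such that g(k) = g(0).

57

Recall: surjectivity means every element of the codomain has a preimage under g.
Since gcd(95, 113) = 1, 95 is invertible modulo 113. Euclid's algorithm: 113 = 1·95 + 18, 95 = 5·18 + 5, 18 = 3·5 + 3, 5 = 1·3 + 2, 3 = 1·2 + 1; back-substituting gives 1 = 69·95 − 58·113, so 95⁻¹ ≡ 69 (mod 113).
Then y ↦ 69(y − 2) is a two-sided inverse to g, so every y ∈ ℤ_{113} has a preimage.
Thus g is surjective.
Since g is surjective, we find g⁻¹(106): we need 95x ≡ 106 − 2 ≡ 104 (mod 113). Using 95⁻¹ = 69: x ≡ 69·104 = 7176 = 63·113 + 57, so x = 57.
Check: g(57) = 95·57 + 2 = 5417 = 47·113 + 106 ≡ 106 (mod 113).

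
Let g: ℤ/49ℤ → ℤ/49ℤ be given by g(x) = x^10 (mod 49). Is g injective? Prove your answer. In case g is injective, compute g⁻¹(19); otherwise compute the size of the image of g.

g(0) = 0^10 = 0.
g(7): Repeated squaring mod 49: 7^1 ≡ 7, 7^2 ≡ 7² = 49 ≡ 0, 7^4 ≡ 0² = 0, 7^8 ≡ 0² = 0. Since 10 = 8 + 2, 7^10 ≡ 0·0: 0·0 = 0. So 7^10 ≡ 0 (mod 49).
So g(0) = g(7) = 0 while 0 ≠ 7, hence g is not injective.
Since g is not injective, we determine |image(g)|. Computing x^10 mod 49 for each x (by repeated squaring, reducing mod 49 at every step), the values g(0), g(1), …, g(48) are: 0, 1, 44, 4, 25, 23, 29, 0, 22, 16, 32, 46, 2, 8, 0, 43, 37, 11, 18, 30, 36, 0, 15, 9, 39, 39, 9, 15, 0, 36, 30, 18, 11, 37, 43, 0, 8, 2, 46, 32, 16, 22, 0, 29, 23, 25, 4, 44, 1.
The distinct values are {0, 1, 2, 4, 8, 9, 11, 15, 16, 18, 22, 23, 25, 29, 30, 32, 36, 37, 39, 43, 44, 46}; there are 22 of them.

22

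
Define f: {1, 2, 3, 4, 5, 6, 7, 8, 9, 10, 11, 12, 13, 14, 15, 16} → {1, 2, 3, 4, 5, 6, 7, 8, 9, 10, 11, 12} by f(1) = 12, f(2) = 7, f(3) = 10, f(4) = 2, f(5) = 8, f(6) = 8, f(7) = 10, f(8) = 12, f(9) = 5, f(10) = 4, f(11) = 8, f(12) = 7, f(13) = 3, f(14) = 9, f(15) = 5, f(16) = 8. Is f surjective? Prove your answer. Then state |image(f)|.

No element maps to 1, so f is not surjective.
The image of f is {2, 3, 4, 5, 7, 8, 9, 10, 12}, which has 9 elements.

9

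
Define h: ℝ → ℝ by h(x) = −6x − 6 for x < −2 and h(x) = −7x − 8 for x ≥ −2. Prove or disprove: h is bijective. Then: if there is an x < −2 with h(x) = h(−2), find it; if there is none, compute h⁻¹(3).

Both pieces are strictly decreasing (slopes −6 and −7), so each is injective on its own interval.
The left piece maps (−∞, −2) onto (6, ∞); the right piece maps [−2, ∞) onto (−∞, 6].
Since 6 = 6, the images partition ℝ: h is injective and surjective, hence bijective.
Because the two images are disjoint, no x < −2 has h(x) = h(−2), so we compute h⁻¹(3): 3 lies in (−∞, 6], so solve −7x − 8 = 3: x = (3 + 8)/(−7) = −11/7.

-11/7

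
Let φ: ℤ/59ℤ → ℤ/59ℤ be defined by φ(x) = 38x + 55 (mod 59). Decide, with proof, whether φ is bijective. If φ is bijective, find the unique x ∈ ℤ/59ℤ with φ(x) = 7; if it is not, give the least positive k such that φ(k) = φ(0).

36

Suppose φ(x_1) = φ(x_2) in ℤ/59ℤ. Then 38x_1 + 55 ≡ 38x_2 + 55 (mod 59), so 38(x_1 − x_2) ≡ 0 (mod 59).
Since gcd(38, 59) = 1, 38 is invertible modulo 59, therefore x_1 − x_2 ≡ 0 (mod 59), i.e. x_1 = x_2.
We now compute 38⁻¹ mod 59 explicitly. Euclid's algorithm: 59 = 1·38 + 21, 38 = 1·21 + 17, 21 = 1·17 + 4, 17 = 4·4 + 1; back-substituting gives 1 = 14·38 − 9·59, so 38⁻¹ ≡ 14 (mod 59).
Then y ↦ 14(y − 55) is a two-sided inverse to φ, so every y ∈ ℤ/59ℤ has a preimage.
So φ is bijective.
Since φ is bijective, we compute φ⁻¹(7): solve 38x + 55 ≡ 7 (mod 59), i.e. 38x ≡ 11 (mod 59).
Multiplying by 38⁻¹ = 14 gives x ≡ 14·11 = 154 = 2·59 + 36 ≡ 36 (mod 59).
Check: φ(36) = 38·36 + 55 = 1423 = 24·59 + 7 ≡ 7 (mod 59).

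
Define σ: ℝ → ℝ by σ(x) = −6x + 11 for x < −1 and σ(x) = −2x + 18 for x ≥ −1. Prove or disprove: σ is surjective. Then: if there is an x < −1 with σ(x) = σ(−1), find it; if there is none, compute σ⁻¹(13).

-3/2

Both pieces are strictly decreasing (slopes −6 and −2), so each is injective on its own interval.
The left piece maps (−∞, −1) onto (17, ∞); the right piece maps [−1, ∞) onto (−∞, 20].
The union (17, ∞) ∪ (−∞, 20] covers ℝ, so σ is surjective.
For the follow-up: the images overlap, so an x < −1 with σ(x) = σ(−1) exists. σ(−1) = 20; solving −6x + 11 = 20 for x < −1 gives x = (20 − 11)/(−6) = −3/2.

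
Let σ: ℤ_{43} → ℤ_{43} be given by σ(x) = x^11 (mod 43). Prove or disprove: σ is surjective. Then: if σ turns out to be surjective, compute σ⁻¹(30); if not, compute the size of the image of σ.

3

Since 43 is prime, the nonzero elements of ℤ_{43} form a cyclic group of order 42.
As gcd(11, 42) = 1, raising to the 11th power is a bijection on this group: if s^11 ≡ t^11 then (st^{−1})^11 = 1, and the only element of order dividing gcd(11, 42) = 1 is 1, so s = t.
With σ(0) = 0 this makes σ injective on all of ℤ_{43}, hence bijective (finite equal-size domain and codomain). In particular σ is surjective.
Since σ is surjective, we find the preimage of 30. The inverse of x ↦ x^11 on (ℤ_{43})^× is x ↦ x^23, because 11·23 = 253 = 6·42 + 1 ≡ 1 (mod 42) and x^{42} = 1 for x ≠ 0 (Fermat). So σ⁻¹(30) = 30^23 mod 43.
Repeated squaring mod 43: 30^1 ≡ 30, 30^2 ≡ 30² = 900 ≡ 40, 30^4 ≡ 40² = 1600 ≡ 9, 30^8 ≡ 9² = 81 ≡ 38, 30^16 ≡ 38² = 1444 ≡ 25. Since 23 = 16 + 4 + 2 + 1, 30^23 ≡ 25·9·40·30: 25·9 = 225 ≡ 10, then 10·40 = 400 ≡ 13, then 13·30 = 390 ≡ 3. So 30^23 ≡ 3 (mod 43).
Hence σ⁻¹(30) = 3.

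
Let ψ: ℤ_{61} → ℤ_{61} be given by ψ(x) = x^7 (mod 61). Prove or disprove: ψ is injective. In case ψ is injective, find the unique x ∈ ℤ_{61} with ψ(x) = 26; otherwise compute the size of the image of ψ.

Since 61 is prime, the nonzero elements of ℤ_{61} form a cyclic group of order 60.
As gcd(7, 60) = 1, raising to the 7th power is a bijection on this group: if u^7 ≡ v^7 then (uv^{−1})^7 = 1, and the only element of order dividing gcd(7, 60) = 1 is 1, so u = v.
With ψ(0) = 0 this makes ψ injective on all of ℤ_{61}, hence bijective (finite equal-size domain and codomain). In particular ψ is injective.
Since ψ is injective, we find the preimage of 26. The inverse of x ↦ x^7 on (ℤ_{61})^× is x ↦ x^43, because 7·43 = 301 = 5·60 + 1 ≡ 1 (mod 60) and x^{60} = 1 for x ≠ 0 (Fermat). So ψ⁻¹(26) = 26^43 mod 61.
Repeated squaring mod 61: 26^1 ≡ 26, 26^2 ≡ 26² = 676 ≡ 5, 26^4 ≡ 5² = 25, 26^8 ≡ 25² = 625 ≡ 15, 26^16 ≡ 15² = 225 ≡ 42, 26^32 ≡ 42² = 1764 ≡ 56. Since 43 = 32 + 8 + 2 + 1, 26^43 ≡ 56·15·5·26: 56·15 = 840 ≡ 47, then 47·5 = 235 ≡ 52, then 52·26 = 1352 ≡ 10. So 26^43 ≡ 10 (mod 61).
Hence ψ⁻¹(26) = 10.

10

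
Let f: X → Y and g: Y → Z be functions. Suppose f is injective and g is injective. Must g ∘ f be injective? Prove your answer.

injective

Suppose (g ∘ f)(x_1) = (g ∘ f)(x_2), i.e. g(f(x_1)) = g(f(x_2)).
Since g is injective, f(x_1) = f(x_2). Since f is injective, x_1 = x_2. Hence g ∘ f is injective.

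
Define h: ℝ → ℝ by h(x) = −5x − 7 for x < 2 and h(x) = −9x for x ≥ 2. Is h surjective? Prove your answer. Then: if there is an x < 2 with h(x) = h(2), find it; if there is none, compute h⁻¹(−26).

26/9

Both pieces are strictly decreasing (slopes −5 and −9), so each is injective on its own interval.
The left piece maps (−∞, 2) onto (−17, ∞); the right piece maps [2, ∞) onto (−∞, −18].
The union (−17, ∞) ∪ (−∞, −18] omits the interval between −17 and −18; in particular −17 has no preimage. So h is not surjective.
Because the two images are disjoint, no x < 2 has h(x) = h(2), so we compute h⁻¹(−26): −26 lies in (−∞, −18], so solve −9x = −26: x = (−26 − 0)/(−9) = 26/9.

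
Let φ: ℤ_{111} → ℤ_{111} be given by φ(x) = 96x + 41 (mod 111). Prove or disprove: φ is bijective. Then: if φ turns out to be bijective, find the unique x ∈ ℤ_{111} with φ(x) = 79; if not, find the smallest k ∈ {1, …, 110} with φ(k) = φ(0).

We have gcd(96, 111) = 3 > 1. Taking a = 0 and b = 37: φ(0) = 41 and φ(37) = 96·37 + 41 = 3593 ≡ 41 (mod 111).
So φ(0) = φ(37) while 0 ≠ 37, so φ is not injective, hence not bijective.
Since φ is not bijective, we find the least positive k with φ(k) = φ(0): this means 96k ≡ 0 (mod 111), i.e. 111 ∣ 96k. Since gcd(96, 111) = 3, dividing through by 3 this holds exactly when 37 ∣ 32k, and as gcd(32, 37) = 1, exactly when 37 ∣ k.
The smallest positive such k is 37.

37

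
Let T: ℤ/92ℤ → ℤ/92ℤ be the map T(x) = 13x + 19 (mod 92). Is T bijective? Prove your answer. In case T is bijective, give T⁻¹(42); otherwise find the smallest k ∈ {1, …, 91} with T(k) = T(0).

Recall: injectivity means: for all u, v in the domain, T(u) = T(v) implies u = v.
If T(u) = T(v), then 13u ≡ 13v (mod 92). Because gcd(13, 92) = 1, we may cancel 13 to get u ≡ v (mod 92).
We now compute 13⁻¹ mod 92 explicitly. Euclid's algorithm: 92 = 7·13 + 1; back-substituting gives 1 = 85·13 − 12·92, so 13⁻¹ ≡ 85 (mod 92).
For any y ∈ ℤ/92ℤ, x = 85(y − 19) mod 92 satisfies T(x) = 13·85(y − 19) + 19 ≡ y (since 13·85 ≡ 1 mod 92). So every y has a preimage.
Thus T is bijective.
Since T is bijective, we compute T⁻¹(42): solve 13x + 19 ≡ 42 (mod 92), i.e. 13x ≡ 23 (mod 92).
Multiplying by 13⁻¹ = 85 gives x ≡ 85·23 = 1955 = 21·92 + 23 ≡ 23 (mod 92).
Check: T(23) = 13·23 + 19 = 318 = 3·92 + 42 ≡ 42 (mod 92).

23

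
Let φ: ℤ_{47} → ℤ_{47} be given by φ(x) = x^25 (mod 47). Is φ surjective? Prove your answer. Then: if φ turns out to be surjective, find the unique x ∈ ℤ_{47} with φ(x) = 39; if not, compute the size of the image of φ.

Since 47 is prime, the nonzero elements of ℤ_{47} form a cyclic group of order 46.
As gcd(25, 46) = 1, raising to the 25th power is a bijection on this group: if u^25 ≡ v^25 then (uv^{−1})^25 = 1, and the only element of order dividing gcd(25, 46) = 1 is 1, so u = v.
With φ(0) = 0 this makes φ injective on all of ℤ_{47}, hence bijective (finite equal-size domain and codomain). In particular φ is surjective.
Since φ is surjective, we find the preimage of 39. The inverse of x ↦ x^25 on (ℤ_{47})^× is x ↦ x^35, because 25·35 = 875 = 19·46 + 1 ≡ 1 (mod 46) and x^{46} = 1 for x ≠ 0 (Fermat). So φ⁻¹(39) = 39^35 mod 47.
Repeated squaring mod 47: 39^1 ≡ 39, 39^2 ≡ 39² = 1521 ≡ 17, 39^4 ≡ 17² = 289 ≡ 7, 39^8 ≡ 7² = 49 ≡ 2, 39^16 ≡ 2² = 4, 39^32 ≡ 4² = 16. Since 35 = 32 + 2 + 1, 39^35 ≡ 16·17·39: 16·17 = 272 ≡ 37, then 37·39 = 1443 ≡ 33. So 39^35 ≡ 33 (mod 47).
Hence φ⁻¹(39) = 33.

33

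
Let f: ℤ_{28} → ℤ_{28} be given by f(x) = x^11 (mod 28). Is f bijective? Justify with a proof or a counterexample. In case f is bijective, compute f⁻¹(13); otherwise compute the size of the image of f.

f(0) = 0^11 = 0.
f(14): Repeated squaring mod 28: 14^1 ≡ 14, 14^2 ≡ 14² = 196 ≡ 0, 14^4 ≡ 0² = 0, 14^8 ≡ 0² = 0. Since 11 = 8 + 2 + 1, 14^11 ≡ 0·0·14: 0·0 = 0, then 0·14 = 0. So 14^11 ≡ 0 (mod 28).
So f(0) = f(14) = 0 while 0 ≠ 14, therefore f is not injective, hence not bijective.
Since f is not bijective, we determine |image(f)|. Computing x^11 mod 28 for each x (by repeated squaring, reducing mod 28 at every step), the values f(0), f(1), …, f(27) are: 0, 1, 4, 19, 16, 17, 20, 7, 8, 25, 12, 23, 24, 13, 0, 15, 4, 5, 16, 3, 20, 21, 8, 11, 12, 9, 24, 27.
The distinct values are {0, 1, 3, 4, 5, 7, 8, 9, 11, 12, 13, 15, 16, 17, 19, 20, 21, 23, 24, 25, 27}; there are 21 of them.

21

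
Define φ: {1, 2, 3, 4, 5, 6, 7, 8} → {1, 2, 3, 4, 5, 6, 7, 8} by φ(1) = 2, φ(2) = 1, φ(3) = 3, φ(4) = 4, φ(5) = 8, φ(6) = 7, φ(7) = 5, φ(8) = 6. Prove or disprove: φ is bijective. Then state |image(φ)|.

8

The values 2, 1, 3, 4, 8, 7, 5, 6 are a permutation of {1, 2, 3, 4, 5, 6, 7, 8}: each element appears exactly once.
So φ is injective and surjective, hence bijective.
The image of φ is {1, 2, 3, 4, 5, 6, 7, 8}, which has 8 elements.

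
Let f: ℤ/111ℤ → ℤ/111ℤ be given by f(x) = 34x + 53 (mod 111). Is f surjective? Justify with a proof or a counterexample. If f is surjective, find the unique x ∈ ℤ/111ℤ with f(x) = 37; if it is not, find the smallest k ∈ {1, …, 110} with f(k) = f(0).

104

Since gcd(34, 111) = 1, 34 is invertible modulo 111. Euclid's algorithm: 111 = 3·34 + 9, 34 = 3·9 + 7, 9 = 1·7 + 2, 7 = 3·2 + 1; back-substituting gives 1 = 49·34 − 15·111, so 34⁻¹ ≡ 49 (mod 111).
For any y ∈ ℤ/111ℤ, x = 49(y − 53) mod 111 satisfies f(x) = 34·49(y − 53) + 53 ≡ y (since 34·49 ≡ 1 mod 111). So every y has a preimage.
So f is surjective.
Since f is surjective, we find f⁻¹(37): we need 34x ≡ 37 − 53 ≡ 95 (mod 111). Using 34⁻¹ = 49: x ≡ 49·95 = 4655 = 41·111 + 104, so x = 104.
Check: f(104) = 34·104 + 53 = 3589 = 32·111 + 37 ≡ 37 (mod 111).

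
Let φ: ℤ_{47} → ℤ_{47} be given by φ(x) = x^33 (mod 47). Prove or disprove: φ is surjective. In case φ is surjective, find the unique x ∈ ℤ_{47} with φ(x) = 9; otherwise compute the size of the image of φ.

14

Since 47 is prime, the nonzero elements of ℤ_{47} form a cyclic group of order 46.
As gcd(33, 46) = 1, raising to the 33rd power is a bijection on this group: if a^33 ≡ b^33 then (ab^{−1})^33 = 1, and the only element of order dividing gcd(33, 46) = 1 is 1, so a = b.
With φ(0) = 0 this makes φ injective on all of ℤ_{47}, hence bijective (finite equal-size domain and codomain). In particular φ is surjective.
Since φ is surjective, we find the preimage of 9. The inverse of x ↦ x^33 on (ℤ_{47})^× is x ↦ x^7, because 33·7 = 231 = 5·46 + 1 ≡ 1 (mod 46) and x^{46} = 1 for x ≠ 0 (Fermat). So φ⁻¹(9) = 9^7 mod 47.
Repeated squaring mod 47: 9^1 ≡ 9, 9^2 ≡ 9² = 81 ≡ 34, 9^4 ≡ 34² = 1156 ≡ 28. Since 7 = 4 + 2 + 1, 9^7 ≡ 28·34·9: 28·34 = 952 ≡ 12, then 12·9 = 108 ≡ 14. So 9^7 ≡ 14 (mod 47).
Hence φ⁻¹(9) = 14.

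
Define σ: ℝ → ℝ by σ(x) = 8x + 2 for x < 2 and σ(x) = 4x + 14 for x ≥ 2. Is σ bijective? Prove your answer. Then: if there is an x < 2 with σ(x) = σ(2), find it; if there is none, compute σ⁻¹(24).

5/2

Both pieces are strictly increasing (slopes 8 and 4), so each is injective on its own interval.
The left piece maps (−∞, 2) onto (−∞, 18); the right piece maps [2, ∞) onto [22, ∞).
The images leave a gap (18 has no preimage), so σ is not surjective, hence not bijective.
Because the two images are disjoint, no x < 2 has σ(x) = σ(2), so we compute σ⁻¹(24): 24 lies in [22, ∞), so solve 4x + 14 = 24: x = (24 − 14)/4 = 5/2.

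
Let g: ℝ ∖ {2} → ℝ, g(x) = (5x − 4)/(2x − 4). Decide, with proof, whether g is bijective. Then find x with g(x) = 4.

4

If g(x) = 5/2, cross-multiplying gives 2(5x − 4) = 5(2x − 4), which simplifies to −8 = −20 — false.  So 5/2 has no preimage and g is not surjective.
So g is not bijective.
Solving g(x) = 4: cross-multiplying gives 5x − 4 = 4(2x − 4), which rearranges to −3x = −12, so x = 4.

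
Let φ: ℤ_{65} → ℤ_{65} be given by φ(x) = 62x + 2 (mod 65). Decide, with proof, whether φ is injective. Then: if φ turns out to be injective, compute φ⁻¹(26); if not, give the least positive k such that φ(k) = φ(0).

Recall: injectivity means: for all s, t in the domain, φ(s) = φ(t) implies s = t.
If φ(s) = φ(t), then 62s ≡ 62t (mod 65). Because gcd(62, 65) = 1, we may cancel 62 to get s ≡ t (mod 65).
So φ is injective.
We now compute 62⁻¹ mod 65 explicitly. Euclid's algorithm: 65 = 1·62 + 3, 62 = 20·3 + 2, 3 = 1·2 + 1; back-substituting gives 1 = 43·62 − 41·65, so 62⁻¹ ≡ 43 (mod 65).
Since φ is injective, we find φ⁻¹(26): we need 62x ≡ 26 − 2 ≡ 24 (mod 65). Using 62⁻¹ = 43: x ≡ 43·24 = 1032 = 15·65 + 57, so x = 57.
Check: φ(57) = 62·57 + 2 = 3536 = 54·65 + 26 ≡ 26 (mod 65).

57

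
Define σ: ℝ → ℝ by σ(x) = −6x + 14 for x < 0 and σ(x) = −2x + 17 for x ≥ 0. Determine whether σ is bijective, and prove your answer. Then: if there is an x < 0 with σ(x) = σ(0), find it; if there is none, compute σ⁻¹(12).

Both pieces are strictly decreasing (slopes −6 and −2), so each is injective on its own interval.
The left piece maps (−∞, 0) onto (14, ∞); the right piece maps [0, ∞) onto (−∞, 17].
These images overlap. In particular σ(0) = 17 (right piece), and solving −6x + 14 = 17 on the left piece gives x = −1/2 < 0.
So σ(−1/2) = σ(0) with −1/2 ≠ 0, and σ is not injective, hence not bijective. This x = −1/2 is the requested value below 0.

-1/2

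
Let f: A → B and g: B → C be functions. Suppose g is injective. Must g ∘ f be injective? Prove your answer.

No. Take A = {0, 1}, B = C = {0, 1, 2, 3, 4, 5}, f(0) = f(1) = 0, and g = identity (injective).
Then (g ∘ f)(0) = (g ∘ f)(1) = 0 with 0 ≠ 1, so g ∘ f is not injective.

not injective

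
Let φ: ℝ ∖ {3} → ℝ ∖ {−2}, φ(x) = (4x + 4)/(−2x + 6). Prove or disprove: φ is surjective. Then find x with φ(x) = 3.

7/5

For any y ≠ −2, solving y(−2x + 6) = 4x + 4 for x gives a well-defined x ≠ 3. So φ is surjective.
Solving φ(x) = 3: cross-multiplying gives 4x + 4 = 3(−2x + 6), which rearranges to 10x = 14, so x = 7/5.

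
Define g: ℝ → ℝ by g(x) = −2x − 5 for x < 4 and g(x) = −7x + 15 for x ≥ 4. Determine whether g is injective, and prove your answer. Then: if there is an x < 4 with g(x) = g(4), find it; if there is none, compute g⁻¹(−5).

0

Both pieces are strictly decreasing (slopes −2 and −7), so each is injective on its own interval.
The left piece maps (−∞, 4) onto (−13, ∞); the right piece maps [4, ∞) onto (−∞, −13].
These images are disjoint, so no value is attained by both pieces. Thus g is injective.
Because the two images are disjoint, no x < 4 has g(x) = g(4), so we compute g⁻¹(−5): −5 lies in (−13, ∞), so solve −2x − 5 = −5: x = (−5 + 5)/(−2) = 0.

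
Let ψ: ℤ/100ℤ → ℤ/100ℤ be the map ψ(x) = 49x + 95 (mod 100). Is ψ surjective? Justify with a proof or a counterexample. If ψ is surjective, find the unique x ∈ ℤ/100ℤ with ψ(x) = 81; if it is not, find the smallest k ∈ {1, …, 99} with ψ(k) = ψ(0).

Since gcd(49, 100) = 1, 49 is invertible modulo 100. Euclid's algorithm: 100 = 2·49 + 2, 49 = 24·2 + 1; back-substituting gives 1 = 49·49 − 24·100, so 49⁻¹ ≡ 49 (mod 100).
For any y ∈ ℤ/100ℤ, x = 49(y − 95) mod 100 satisfies ψ(x) = 49·49(y − 95) + 95 ≡ y (since 49·49 ≡ 1 mod 100). So every y has a preimage.
So ψ is surjective.
Since ψ is surjective, we compute ψ⁻¹(81): solve 49x + 95 ≡ 81 (mod 100), i.e. 49x ≡ 86 (mod 100).
Multiplying by 49⁻¹ = 49 gives x ≡ 49·86 = 4214 = 42·100 + 14 ≡ 14 (mod 100).
Check: ψ(14) = 49·14 + 95 = 781 = 7·100 + 81 ≡ 81 (mod 100).

14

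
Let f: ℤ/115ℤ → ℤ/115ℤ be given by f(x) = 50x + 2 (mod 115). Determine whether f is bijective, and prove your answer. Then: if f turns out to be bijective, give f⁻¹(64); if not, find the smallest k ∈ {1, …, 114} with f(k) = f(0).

23

We have gcd(50, 115) = 5 > 1. Taking x_1 = 0 and x_2 = 23: f(0) = 2 and f(23) = 50·23 + 2 = 1152 ≡ 2 (mod 115).
So f(0) = f(23) while 0 ≠ 23, therefore f is not injective, hence not bijective.
Since f is not bijective, we find the least positive k with f(k) = f(0): this means 50k ≡ 0 (mod 115), i.e. 115 ∣ 50k. Since gcd(50, 115) = 5, dividing through by 5 this holds exactly when 23 ∣ 10k, and as gcd(10, 23) = 1, exactly when 23 ∣ k.
The smallest positive such k is 23.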